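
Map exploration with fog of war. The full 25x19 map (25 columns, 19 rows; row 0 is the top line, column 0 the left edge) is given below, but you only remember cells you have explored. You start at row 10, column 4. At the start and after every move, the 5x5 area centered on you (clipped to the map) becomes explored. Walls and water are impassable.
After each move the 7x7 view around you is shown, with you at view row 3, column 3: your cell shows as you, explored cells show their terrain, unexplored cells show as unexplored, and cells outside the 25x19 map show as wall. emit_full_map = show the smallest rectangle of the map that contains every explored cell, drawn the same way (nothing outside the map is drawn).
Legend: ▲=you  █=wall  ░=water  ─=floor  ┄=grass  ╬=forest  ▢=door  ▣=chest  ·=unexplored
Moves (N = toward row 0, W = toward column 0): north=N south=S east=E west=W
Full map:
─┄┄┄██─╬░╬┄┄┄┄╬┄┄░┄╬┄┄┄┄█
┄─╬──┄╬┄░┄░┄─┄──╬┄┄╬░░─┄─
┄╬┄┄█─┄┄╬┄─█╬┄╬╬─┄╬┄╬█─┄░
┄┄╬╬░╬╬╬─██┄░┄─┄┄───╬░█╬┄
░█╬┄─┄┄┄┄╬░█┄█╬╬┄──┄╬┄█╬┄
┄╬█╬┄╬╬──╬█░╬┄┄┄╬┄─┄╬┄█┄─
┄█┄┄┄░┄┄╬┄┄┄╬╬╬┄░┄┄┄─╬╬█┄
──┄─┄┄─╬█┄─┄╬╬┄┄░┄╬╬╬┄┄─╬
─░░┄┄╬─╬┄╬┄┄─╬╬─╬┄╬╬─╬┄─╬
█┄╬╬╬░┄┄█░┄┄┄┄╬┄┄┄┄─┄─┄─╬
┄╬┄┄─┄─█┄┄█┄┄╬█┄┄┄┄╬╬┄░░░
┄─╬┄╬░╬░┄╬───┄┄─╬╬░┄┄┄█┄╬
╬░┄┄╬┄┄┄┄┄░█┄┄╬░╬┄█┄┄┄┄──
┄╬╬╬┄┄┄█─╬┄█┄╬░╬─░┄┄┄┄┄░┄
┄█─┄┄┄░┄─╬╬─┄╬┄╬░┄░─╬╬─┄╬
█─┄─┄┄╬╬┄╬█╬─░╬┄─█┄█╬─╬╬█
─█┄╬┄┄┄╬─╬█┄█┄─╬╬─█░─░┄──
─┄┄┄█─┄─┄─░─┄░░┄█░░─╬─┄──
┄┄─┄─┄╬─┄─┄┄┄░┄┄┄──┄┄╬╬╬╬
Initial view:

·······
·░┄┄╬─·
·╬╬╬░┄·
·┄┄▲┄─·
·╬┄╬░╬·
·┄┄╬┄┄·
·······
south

·░┄┄╬─·
·╬╬╬░┄·
·┄┄─┄─·
·╬┄▲░╬·
·┄┄╬┄┄·
·╬╬┄┄┄·
·······

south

·╬╬╬░┄·
·┄┄─┄─·
·╬┄╬░╬·
·┄┄▲┄┄·
·╬╬┄┄┄·
·─┄┄┄░·
·······

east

╬╬╬░┄··
┄┄─┄─█·
╬┄╬░╬░·
┄┄╬▲┄┄·
╬╬┄┄┄█·
─┄┄┄░┄·
·······

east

╬╬░┄···
┄─┄─█┄·
┄╬░╬░┄·
┄╬┄▲┄┄·
╬┄┄┄█─·
┄┄┄░┄─·
·······

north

┄┄╬─···
╬╬░┄┄█·
┄─┄─█┄·
┄╬░▲░┄·
┄╬┄┄┄┄·
╬┄┄┄█─·
┄┄┄░┄─·

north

·······
┄┄╬─╬┄·
╬╬░┄┄█·
┄─┄▲█┄·
┄╬░╬░┄·
┄╬┄┄┄┄·
╬┄┄┄█─·

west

·······
░┄┄╬─╬┄
╬╬╬░┄┄█
┄┄─▲─█┄
╬┄╬░╬░┄
┄┄╬┄┄┄┄
╬╬┄┄┄█─

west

·······
·░┄┄╬─╬
·╬╬╬░┄┄
·┄┄▲┄─█
·╬┄╬░╬░
·┄┄╬┄┄┄
·╬╬┄┄┄█

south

·░┄┄╬─╬
·╬╬╬░┄┄
·┄┄─┄─█
·╬┄▲░╬░
·┄┄╬┄┄┄
·╬╬┄┄┄█
·─┄┄┄░┄

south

·╬╬╬░┄┄
·┄┄─┄─█
·╬┄╬░╬░
·┄┄▲┄┄┄
·╬╬┄┄┄█
·─┄┄┄░┄
·······

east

╬╬╬░┄┄█
┄┄─┄─█┄
╬┄╬░╬░┄
┄┄╬▲┄┄┄
╬╬┄┄┄█─
─┄┄┄░┄─
·······

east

╬╬░┄┄█·
┄─┄─█┄·
┄╬░╬░┄·
┄╬┄▲┄┄·
╬┄┄┄█─·
┄┄┄░┄─·
·······

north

┄┄╬─╬┄·
╬╬░┄┄█·
┄─┄─█┄·
┄╬░▲░┄·
┄╬┄┄┄┄·
╬┄┄┄█─·
┄┄┄░┄─·

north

·······
┄┄╬─╬┄·
╬╬░┄┄█·
┄─┄▲█┄·
┄╬░╬░┄·
┄╬┄┄┄┄·
╬┄┄┄█─·

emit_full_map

░┄┄╬─╬┄
╬╬╬░┄┄█
┄┄─┄▲█┄
╬┄╬░╬░┄
┄┄╬┄┄┄┄
╬╬┄┄┄█─
─┄┄┄░┄─

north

·······
·┄┄─╬█·
┄┄╬─╬┄·
╬╬░▲┄█·
┄─┄─█┄·
┄╬░╬░┄·
┄╬┄┄┄┄·

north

·······
·┄░┄┄╬·
·┄┄─╬█·
┄┄╬▲╬┄·
╬╬░┄┄█·
┄─┄─█┄·
┄╬░╬░┄·

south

·┄░┄┄╬·
·┄┄─╬█·
┄┄╬─╬┄·
╬╬░▲┄█·
┄─┄─█┄·
┄╬░╬░┄·
┄╬┄┄┄┄·

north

·······
·┄░┄┄╬·
·┄┄─╬█·
┄┄╬▲╬┄·
╬╬░┄┄█·
┄─┄─█┄·
┄╬░╬░┄·

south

·┄░┄┄╬·
·┄┄─╬█·
┄┄╬─╬┄·
╬╬░▲┄█·
┄─┄─█┄·
┄╬░╬░┄·
┄╬┄┄┄┄·

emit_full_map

··┄░┄┄╬
··┄┄─╬█
░┄┄╬─╬┄
╬╬╬░▲┄█
┄┄─┄─█┄
╬┄╬░╬░┄
┄┄╬┄┄┄┄
╬╬┄┄┄█─
─┄┄┄░┄─

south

·┄┄─╬█·
┄┄╬─╬┄·
╬╬░┄┄█·
┄─┄▲█┄·
┄╬░╬░┄·
┄╬┄┄┄┄·
╬┄┄┄█─·

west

··┄┄─╬█
░┄┄╬─╬┄
╬╬╬░┄┄█
┄┄─▲─█┄
╬┄╬░╬░┄
┄┄╬┄┄┄┄
╬╬┄┄┄█─

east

·┄┄─╬█·
┄┄╬─╬┄·
╬╬░┄┄█·
┄─┄▲█┄·
┄╬░╬░┄·
┄╬┄┄┄┄·
╬┄┄┄█─·

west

··┄┄─╬█
░┄┄╬─╬┄
╬╬╬░┄┄█
┄┄─▲─█┄
╬┄╬░╬░┄
┄┄╬┄┄┄┄
╬╬┄┄┄█─


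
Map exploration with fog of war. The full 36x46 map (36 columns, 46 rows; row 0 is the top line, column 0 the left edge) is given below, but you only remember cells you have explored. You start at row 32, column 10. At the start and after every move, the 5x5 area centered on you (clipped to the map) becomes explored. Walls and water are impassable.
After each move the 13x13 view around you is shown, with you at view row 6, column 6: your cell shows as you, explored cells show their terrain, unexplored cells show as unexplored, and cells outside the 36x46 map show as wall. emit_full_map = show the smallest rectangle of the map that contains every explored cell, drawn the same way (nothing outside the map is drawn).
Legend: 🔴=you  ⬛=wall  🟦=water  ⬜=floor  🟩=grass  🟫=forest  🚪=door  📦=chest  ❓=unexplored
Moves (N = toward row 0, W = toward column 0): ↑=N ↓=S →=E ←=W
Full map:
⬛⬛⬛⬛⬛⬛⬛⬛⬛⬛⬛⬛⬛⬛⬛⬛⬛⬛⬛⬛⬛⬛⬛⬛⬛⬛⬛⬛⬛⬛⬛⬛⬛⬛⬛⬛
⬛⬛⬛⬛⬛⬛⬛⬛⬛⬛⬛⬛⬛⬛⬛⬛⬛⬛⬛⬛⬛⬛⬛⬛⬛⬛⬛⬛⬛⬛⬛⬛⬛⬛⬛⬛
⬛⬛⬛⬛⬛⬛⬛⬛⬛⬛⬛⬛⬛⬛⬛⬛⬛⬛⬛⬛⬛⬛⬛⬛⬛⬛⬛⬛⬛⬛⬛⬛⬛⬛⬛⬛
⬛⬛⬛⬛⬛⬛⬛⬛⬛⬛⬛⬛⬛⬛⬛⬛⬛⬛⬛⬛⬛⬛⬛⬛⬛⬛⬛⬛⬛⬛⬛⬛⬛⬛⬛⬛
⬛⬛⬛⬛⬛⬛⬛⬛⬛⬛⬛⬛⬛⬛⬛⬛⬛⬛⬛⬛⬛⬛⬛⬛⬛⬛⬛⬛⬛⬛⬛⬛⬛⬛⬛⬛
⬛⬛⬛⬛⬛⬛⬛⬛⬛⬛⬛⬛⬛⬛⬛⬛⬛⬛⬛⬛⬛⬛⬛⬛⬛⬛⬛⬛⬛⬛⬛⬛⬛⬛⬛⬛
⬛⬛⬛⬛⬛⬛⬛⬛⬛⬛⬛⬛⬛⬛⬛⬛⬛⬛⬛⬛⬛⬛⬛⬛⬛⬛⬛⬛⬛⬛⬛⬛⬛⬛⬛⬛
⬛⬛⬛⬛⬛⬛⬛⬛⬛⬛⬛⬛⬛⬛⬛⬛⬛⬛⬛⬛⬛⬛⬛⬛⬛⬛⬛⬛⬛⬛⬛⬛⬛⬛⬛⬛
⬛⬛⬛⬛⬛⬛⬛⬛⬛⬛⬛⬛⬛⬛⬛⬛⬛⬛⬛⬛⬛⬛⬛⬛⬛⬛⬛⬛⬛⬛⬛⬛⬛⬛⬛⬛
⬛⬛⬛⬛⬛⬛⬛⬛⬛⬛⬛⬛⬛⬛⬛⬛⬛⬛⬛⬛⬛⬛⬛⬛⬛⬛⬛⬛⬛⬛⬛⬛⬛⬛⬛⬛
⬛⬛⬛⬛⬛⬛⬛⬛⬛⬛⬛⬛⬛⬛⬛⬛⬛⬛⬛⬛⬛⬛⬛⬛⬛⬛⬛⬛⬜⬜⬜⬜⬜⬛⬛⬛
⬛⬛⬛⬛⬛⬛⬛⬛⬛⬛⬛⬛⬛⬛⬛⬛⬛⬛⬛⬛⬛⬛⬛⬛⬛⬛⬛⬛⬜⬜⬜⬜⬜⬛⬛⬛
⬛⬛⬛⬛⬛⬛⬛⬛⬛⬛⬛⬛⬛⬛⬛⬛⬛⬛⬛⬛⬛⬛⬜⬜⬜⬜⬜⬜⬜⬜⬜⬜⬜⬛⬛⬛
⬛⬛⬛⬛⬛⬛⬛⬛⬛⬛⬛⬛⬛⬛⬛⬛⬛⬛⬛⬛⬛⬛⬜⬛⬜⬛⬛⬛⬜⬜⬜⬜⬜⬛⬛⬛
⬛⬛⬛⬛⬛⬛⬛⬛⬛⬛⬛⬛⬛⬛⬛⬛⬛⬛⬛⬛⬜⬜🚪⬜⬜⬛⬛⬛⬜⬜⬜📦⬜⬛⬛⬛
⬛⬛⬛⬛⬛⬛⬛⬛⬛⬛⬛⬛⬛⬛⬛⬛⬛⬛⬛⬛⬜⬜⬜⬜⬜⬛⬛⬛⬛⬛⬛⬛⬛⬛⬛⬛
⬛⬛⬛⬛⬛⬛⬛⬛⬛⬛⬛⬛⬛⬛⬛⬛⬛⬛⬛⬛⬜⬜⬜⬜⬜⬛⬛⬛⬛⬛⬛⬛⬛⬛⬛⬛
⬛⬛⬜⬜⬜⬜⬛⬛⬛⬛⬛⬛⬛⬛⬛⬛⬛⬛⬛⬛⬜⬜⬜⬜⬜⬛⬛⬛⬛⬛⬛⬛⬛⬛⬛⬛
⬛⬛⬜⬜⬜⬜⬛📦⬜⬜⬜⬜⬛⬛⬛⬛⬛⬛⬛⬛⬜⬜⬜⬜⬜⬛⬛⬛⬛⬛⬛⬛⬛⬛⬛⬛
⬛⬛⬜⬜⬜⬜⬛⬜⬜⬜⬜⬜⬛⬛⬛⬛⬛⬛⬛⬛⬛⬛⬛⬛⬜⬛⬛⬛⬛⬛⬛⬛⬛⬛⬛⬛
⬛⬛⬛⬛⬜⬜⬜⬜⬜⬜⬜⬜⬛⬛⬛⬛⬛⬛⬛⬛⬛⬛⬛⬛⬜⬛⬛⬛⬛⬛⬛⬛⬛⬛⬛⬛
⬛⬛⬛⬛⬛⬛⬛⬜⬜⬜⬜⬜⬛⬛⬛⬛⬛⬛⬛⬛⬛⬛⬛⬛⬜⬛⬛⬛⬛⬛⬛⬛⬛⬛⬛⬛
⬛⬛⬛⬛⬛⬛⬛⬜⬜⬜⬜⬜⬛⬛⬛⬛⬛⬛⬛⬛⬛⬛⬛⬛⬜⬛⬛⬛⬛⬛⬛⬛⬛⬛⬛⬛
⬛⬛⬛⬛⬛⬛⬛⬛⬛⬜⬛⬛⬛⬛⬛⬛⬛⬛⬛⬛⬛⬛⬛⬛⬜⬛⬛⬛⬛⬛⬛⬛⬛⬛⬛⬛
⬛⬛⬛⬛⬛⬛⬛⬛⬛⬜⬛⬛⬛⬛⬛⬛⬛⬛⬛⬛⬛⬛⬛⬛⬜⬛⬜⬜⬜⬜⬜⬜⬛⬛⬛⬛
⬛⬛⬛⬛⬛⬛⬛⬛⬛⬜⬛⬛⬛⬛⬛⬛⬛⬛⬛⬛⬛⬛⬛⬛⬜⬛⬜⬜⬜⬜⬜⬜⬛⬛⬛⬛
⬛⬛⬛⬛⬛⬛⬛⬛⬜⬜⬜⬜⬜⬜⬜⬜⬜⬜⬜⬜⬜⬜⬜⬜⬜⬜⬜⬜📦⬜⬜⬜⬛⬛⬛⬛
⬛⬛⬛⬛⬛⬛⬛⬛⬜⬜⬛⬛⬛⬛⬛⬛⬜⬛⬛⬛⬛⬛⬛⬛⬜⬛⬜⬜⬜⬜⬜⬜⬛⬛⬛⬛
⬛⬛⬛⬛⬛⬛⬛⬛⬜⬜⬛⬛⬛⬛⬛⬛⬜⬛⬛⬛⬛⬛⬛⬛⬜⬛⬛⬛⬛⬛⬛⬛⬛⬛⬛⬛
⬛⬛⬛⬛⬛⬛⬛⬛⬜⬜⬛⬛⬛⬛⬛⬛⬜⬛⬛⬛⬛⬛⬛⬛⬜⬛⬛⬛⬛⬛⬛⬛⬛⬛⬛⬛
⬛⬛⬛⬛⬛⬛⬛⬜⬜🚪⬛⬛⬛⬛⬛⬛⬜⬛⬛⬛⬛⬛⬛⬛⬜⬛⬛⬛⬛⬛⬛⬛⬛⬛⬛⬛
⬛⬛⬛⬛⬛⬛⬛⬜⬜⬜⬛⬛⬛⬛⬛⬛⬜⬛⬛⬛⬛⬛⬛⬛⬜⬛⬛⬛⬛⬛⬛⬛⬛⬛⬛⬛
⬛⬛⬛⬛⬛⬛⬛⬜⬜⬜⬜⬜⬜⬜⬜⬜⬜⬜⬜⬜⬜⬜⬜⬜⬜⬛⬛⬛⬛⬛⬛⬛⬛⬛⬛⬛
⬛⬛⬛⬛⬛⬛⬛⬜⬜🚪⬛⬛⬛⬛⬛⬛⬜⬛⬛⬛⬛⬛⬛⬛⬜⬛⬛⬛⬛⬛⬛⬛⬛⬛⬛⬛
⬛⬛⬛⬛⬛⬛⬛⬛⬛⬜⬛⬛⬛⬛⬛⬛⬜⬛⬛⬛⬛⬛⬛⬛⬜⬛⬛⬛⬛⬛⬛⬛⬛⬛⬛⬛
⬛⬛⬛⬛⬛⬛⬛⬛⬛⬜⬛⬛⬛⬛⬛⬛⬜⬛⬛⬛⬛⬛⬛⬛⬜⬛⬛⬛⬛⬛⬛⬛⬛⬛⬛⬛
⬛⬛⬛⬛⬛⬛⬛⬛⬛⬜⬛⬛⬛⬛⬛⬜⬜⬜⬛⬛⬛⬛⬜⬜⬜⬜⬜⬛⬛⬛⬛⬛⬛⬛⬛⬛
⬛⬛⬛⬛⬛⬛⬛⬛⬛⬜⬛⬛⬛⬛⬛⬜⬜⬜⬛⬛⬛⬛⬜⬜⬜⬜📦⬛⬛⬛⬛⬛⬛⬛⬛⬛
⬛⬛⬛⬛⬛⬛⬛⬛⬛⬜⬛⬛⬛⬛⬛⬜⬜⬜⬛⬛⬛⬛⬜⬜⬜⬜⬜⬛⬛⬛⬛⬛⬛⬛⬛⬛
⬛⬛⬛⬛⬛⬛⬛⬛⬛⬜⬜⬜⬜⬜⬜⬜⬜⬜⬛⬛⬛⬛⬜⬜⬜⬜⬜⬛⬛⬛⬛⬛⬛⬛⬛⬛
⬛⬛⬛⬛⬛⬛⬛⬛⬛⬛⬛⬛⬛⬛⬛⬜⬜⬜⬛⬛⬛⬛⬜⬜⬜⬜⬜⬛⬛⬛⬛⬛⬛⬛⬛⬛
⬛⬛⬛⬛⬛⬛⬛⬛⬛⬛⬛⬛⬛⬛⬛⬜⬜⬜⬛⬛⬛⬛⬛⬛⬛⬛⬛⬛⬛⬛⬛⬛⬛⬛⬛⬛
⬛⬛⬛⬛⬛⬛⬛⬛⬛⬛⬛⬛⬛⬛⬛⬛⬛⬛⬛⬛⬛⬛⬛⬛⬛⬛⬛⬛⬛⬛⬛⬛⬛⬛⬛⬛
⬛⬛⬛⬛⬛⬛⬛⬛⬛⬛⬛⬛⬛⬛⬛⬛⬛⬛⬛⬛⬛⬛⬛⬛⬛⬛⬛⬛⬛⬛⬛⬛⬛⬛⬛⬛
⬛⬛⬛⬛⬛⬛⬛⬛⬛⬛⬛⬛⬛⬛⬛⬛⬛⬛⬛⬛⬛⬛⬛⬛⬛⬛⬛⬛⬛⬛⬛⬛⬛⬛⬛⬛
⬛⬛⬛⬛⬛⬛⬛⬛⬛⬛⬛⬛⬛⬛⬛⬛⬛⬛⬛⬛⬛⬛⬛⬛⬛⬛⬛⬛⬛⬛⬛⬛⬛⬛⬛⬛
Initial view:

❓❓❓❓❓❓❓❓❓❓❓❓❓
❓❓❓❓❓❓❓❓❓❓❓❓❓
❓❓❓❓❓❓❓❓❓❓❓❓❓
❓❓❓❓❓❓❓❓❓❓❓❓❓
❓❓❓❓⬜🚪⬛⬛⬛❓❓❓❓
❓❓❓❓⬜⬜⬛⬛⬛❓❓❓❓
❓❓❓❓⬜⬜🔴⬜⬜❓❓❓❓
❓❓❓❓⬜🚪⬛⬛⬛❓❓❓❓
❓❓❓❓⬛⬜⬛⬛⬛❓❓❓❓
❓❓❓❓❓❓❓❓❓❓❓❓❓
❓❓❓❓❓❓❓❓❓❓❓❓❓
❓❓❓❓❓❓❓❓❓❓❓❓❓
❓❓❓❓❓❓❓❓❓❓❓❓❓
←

❓❓❓❓❓❓❓❓❓❓❓❓❓
❓❓❓❓❓❓❓❓❓❓❓❓❓
❓❓❓❓❓❓❓❓❓❓❓❓❓
❓❓❓❓❓❓❓❓❓❓❓❓❓
❓❓❓❓⬜⬜🚪⬛⬛⬛❓❓❓
❓❓❓❓⬜⬜⬜⬛⬛⬛❓❓❓
❓❓❓❓⬜⬜🔴⬜⬜⬜❓❓❓
❓❓❓❓⬜⬜🚪⬛⬛⬛❓❓❓
❓❓❓❓⬛⬛⬜⬛⬛⬛❓❓❓
❓❓❓❓❓❓❓❓❓❓❓❓❓
❓❓❓❓❓❓❓❓❓❓❓❓❓
❓❓❓❓❓❓❓❓❓❓❓❓❓
❓❓❓❓❓❓❓❓❓❓❓❓❓

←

❓❓❓❓❓❓❓❓❓❓❓❓❓
❓❓❓❓❓❓❓❓❓❓❓❓❓
❓❓❓❓❓❓❓❓❓❓❓❓❓
❓❓❓❓❓❓❓❓❓❓❓❓❓
❓❓❓❓⬛⬜⬜🚪⬛⬛⬛❓❓
❓❓❓❓⬛⬜⬜⬜⬛⬛⬛❓❓
❓❓❓❓⬛⬜🔴⬜⬜⬜⬜❓❓
❓❓❓❓⬛⬜⬜🚪⬛⬛⬛❓❓
❓❓❓❓⬛⬛⬛⬜⬛⬛⬛❓❓
❓❓❓❓❓❓❓❓❓❓❓❓❓
❓❓❓❓❓❓❓❓❓❓❓❓❓
❓❓❓❓❓❓❓❓❓❓❓❓❓
❓❓❓❓❓❓❓❓❓❓❓❓❓

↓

❓❓❓❓❓❓❓❓❓❓❓❓❓
❓❓❓❓❓❓❓❓❓❓❓❓❓
❓❓❓❓❓❓❓❓❓❓❓❓❓
❓❓❓❓⬛⬜⬜🚪⬛⬛⬛❓❓
❓❓❓❓⬛⬜⬜⬜⬛⬛⬛❓❓
❓❓❓❓⬛⬜⬜⬜⬜⬜⬜❓❓
❓❓❓❓⬛⬜🔴🚪⬛⬛⬛❓❓
❓❓❓❓⬛⬛⬛⬜⬛⬛⬛❓❓
❓❓❓❓⬛⬛⬛⬜⬛❓❓❓❓
❓❓❓❓❓❓❓❓❓❓❓❓❓
❓❓❓❓❓❓❓❓❓❓❓❓❓
❓❓❓❓❓❓❓❓❓❓❓❓❓
❓❓❓❓❓❓❓❓❓❓❓❓❓

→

❓❓❓❓❓❓❓❓❓❓❓❓❓
❓❓❓❓❓❓❓❓❓❓❓❓❓
❓❓❓❓❓❓❓❓❓❓❓❓❓
❓❓❓⬛⬜⬜🚪⬛⬛⬛❓❓❓
❓❓❓⬛⬜⬜⬜⬛⬛⬛❓❓❓
❓❓❓⬛⬜⬜⬜⬜⬜⬜❓❓❓
❓❓❓⬛⬜⬜🔴⬛⬛⬛❓❓❓
❓❓❓⬛⬛⬛⬜⬛⬛⬛❓❓❓
❓❓❓⬛⬛⬛⬜⬛⬛❓❓❓❓
❓❓❓❓❓❓❓❓❓❓❓❓❓
❓❓❓❓❓❓❓❓❓❓❓❓❓
❓❓❓❓❓❓❓❓❓❓❓❓❓
❓❓❓❓❓❓❓❓❓❓❓❓❓

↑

❓❓❓❓❓❓❓❓❓❓❓❓❓
❓❓❓❓❓❓❓❓❓❓❓❓❓
❓❓❓❓❓❓❓❓❓❓❓❓❓
❓❓❓❓❓❓❓❓❓❓❓❓❓
❓❓❓⬛⬜⬜🚪⬛⬛⬛❓❓❓
❓❓❓⬛⬜⬜⬜⬛⬛⬛❓❓❓
❓❓❓⬛⬜⬜🔴⬜⬜⬜❓❓❓
❓❓❓⬛⬜⬜🚪⬛⬛⬛❓❓❓
❓❓❓⬛⬛⬛⬜⬛⬛⬛❓❓❓
❓❓❓⬛⬛⬛⬜⬛⬛❓❓❓❓
❓❓❓❓❓❓❓❓❓❓❓❓❓
❓❓❓❓❓❓❓❓❓❓❓❓❓
❓❓❓❓❓❓❓❓❓❓❓❓❓

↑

❓❓❓❓❓❓❓❓❓❓❓❓❓
❓❓❓❓❓❓❓❓❓❓❓❓❓
❓❓❓❓❓❓❓❓❓❓❓❓❓
❓❓❓❓❓❓❓❓❓❓❓❓❓
❓❓❓❓⬛⬜⬜⬛⬛❓❓❓❓
❓❓❓⬛⬜⬜🚪⬛⬛⬛❓❓❓
❓❓❓⬛⬜⬜🔴⬛⬛⬛❓❓❓
❓❓❓⬛⬜⬜⬜⬜⬜⬜❓❓❓
❓❓❓⬛⬜⬜🚪⬛⬛⬛❓❓❓
❓❓❓⬛⬛⬛⬜⬛⬛⬛❓❓❓
❓❓❓⬛⬛⬛⬜⬛⬛❓❓❓❓
❓❓❓❓❓❓❓❓❓❓❓❓❓
❓❓❓❓❓❓❓❓❓❓❓❓❓

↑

❓❓❓❓❓❓❓❓❓❓❓❓❓
❓❓❓❓❓❓❓❓❓❓❓❓❓
❓❓❓❓❓❓❓❓❓❓❓❓❓
❓❓❓❓❓❓❓❓❓❓❓❓❓
❓❓❓❓⬛⬜⬜⬛⬛❓❓❓❓
❓❓❓❓⬛⬜⬜⬛⬛❓❓❓❓
❓❓❓⬛⬜⬜🔴⬛⬛⬛❓❓❓
❓❓❓⬛⬜⬜⬜⬛⬛⬛❓❓❓
❓❓❓⬛⬜⬜⬜⬜⬜⬜❓❓❓
❓❓❓⬛⬜⬜🚪⬛⬛⬛❓❓❓
❓❓❓⬛⬛⬛⬜⬛⬛⬛❓❓❓
❓❓❓⬛⬛⬛⬜⬛⬛❓❓❓❓
❓❓❓❓❓❓❓❓❓❓❓❓❓

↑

❓❓❓❓❓❓❓❓❓❓❓❓❓
❓❓❓❓❓❓❓❓❓❓❓❓❓
❓❓❓❓❓❓❓❓❓❓❓❓❓
❓❓❓❓❓❓❓❓❓❓❓❓❓
❓❓❓❓⬛⬜⬜⬛⬛❓❓❓❓
❓❓❓❓⬛⬜⬜⬛⬛❓❓❓❓
❓❓❓❓⬛⬜🔴⬛⬛❓❓❓❓
❓❓❓⬛⬜⬜🚪⬛⬛⬛❓❓❓
❓❓❓⬛⬜⬜⬜⬛⬛⬛❓❓❓
❓❓❓⬛⬜⬜⬜⬜⬜⬜❓❓❓
❓❓❓⬛⬜⬜🚪⬛⬛⬛❓❓❓
❓❓❓⬛⬛⬛⬜⬛⬛⬛❓❓❓
❓❓❓⬛⬛⬛⬜⬛⬛❓❓❓❓

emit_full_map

❓⬛⬜⬜⬛⬛❓
❓⬛⬜⬜⬛⬛❓
❓⬛⬜🔴⬛⬛❓
⬛⬜⬜🚪⬛⬛⬛
⬛⬜⬜⬜⬛⬛⬛
⬛⬜⬜⬜⬜⬜⬜
⬛⬜⬜🚪⬛⬛⬛
⬛⬛⬛⬜⬛⬛⬛
⬛⬛⬛⬜⬛⬛❓

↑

❓❓❓❓❓❓❓❓❓❓❓❓❓
❓❓❓❓❓❓❓❓❓❓❓❓❓
❓❓❓❓❓❓❓❓❓❓❓❓❓
❓❓❓❓❓❓❓❓❓❓❓❓❓
❓❓❓❓⬛⬜⬜⬜⬜❓❓❓❓
❓❓❓❓⬛⬜⬜⬛⬛❓❓❓❓
❓❓❓❓⬛⬜🔴⬛⬛❓❓❓❓
❓❓❓❓⬛⬜⬜⬛⬛❓❓❓❓
❓❓❓⬛⬜⬜🚪⬛⬛⬛❓❓❓
❓❓❓⬛⬜⬜⬜⬛⬛⬛❓❓❓
❓❓❓⬛⬜⬜⬜⬜⬜⬜❓❓❓
❓❓❓⬛⬜⬜🚪⬛⬛⬛❓❓❓
❓❓❓⬛⬛⬛⬜⬛⬛⬛❓❓❓

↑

❓❓❓❓❓❓❓❓❓❓❓❓❓
❓❓❓❓❓❓❓❓❓❓❓❓❓
❓❓❓❓❓❓❓❓❓❓❓❓❓
❓❓❓❓❓❓❓❓❓❓❓❓❓
❓❓❓❓⬛⬛⬜⬛⬛❓❓❓❓
❓❓❓❓⬛⬜⬜⬜⬜❓❓❓❓
❓❓❓❓⬛⬜🔴⬛⬛❓❓❓❓
❓❓❓❓⬛⬜⬜⬛⬛❓❓❓❓
❓❓❓❓⬛⬜⬜⬛⬛❓❓❓❓
❓❓❓⬛⬜⬜🚪⬛⬛⬛❓❓❓
❓❓❓⬛⬜⬜⬜⬛⬛⬛❓❓❓
❓❓❓⬛⬜⬜⬜⬜⬜⬜❓❓❓
❓❓❓⬛⬜⬜🚪⬛⬛⬛❓❓❓

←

❓❓❓❓❓❓❓❓❓❓❓❓❓
❓❓❓❓❓❓❓❓❓❓❓❓❓
❓❓❓❓❓❓❓❓❓❓❓❓❓
❓❓❓❓❓❓❓❓❓❓❓❓❓
❓❓❓❓⬛⬛⬛⬜⬛⬛❓❓❓
❓❓❓❓⬛⬛⬜⬜⬜⬜❓❓❓
❓❓❓❓⬛⬛🔴⬜⬛⬛❓❓❓
❓❓❓❓⬛⬛⬜⬜⬛⬛❓❓❓
❓❓❓❓⬛⬛⬜⬜⬛⬛❓❓❓
❓❓❓❓⬛⬜⬜🚪⬛⬛⬛❓❓
❓❓❓❓⬛⬜⬜⬜⬛⬛⬛❓❓
❓❓❓❓⬛⬜⬜⬜⬜⬜⬜❓❓
❓❓❓❓⬛⬜⬜🚪⬛⬛⬛❓❓

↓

❓❓❓❓❓❓❓❓❓❓❓❓❓
❓❓❓❓❓❓❓❓❓❓❓❓❓
❓❓❓❓❓❓❓❓❓❓❓❓❓
❓❓❓❓⬛⬛⬛⬜⬛⬛❓❓❓
❓❓❓❓⬛⬛⬜⬜⬜⬜❓❓❓
❓❓❓❓⬛⬛⬜⬜⬛⬛❓❓❓
❓❓❓❓⬛⬛🔴⬜⬛⬛❓❓❓
❓❓❓❓⬛⬛⬜⬜⬛⬛❓❓❓
❓❓❓❓⬛⬜⬜🚪⬛⬛⬛❓❓
❓❓❓❓⬛⬜⬜⬜⬛⬛⬛❓❓
❓❓❓❓⬛⬜⬜⬜⬜⬜⬜❓❓
❓❓❓❓⬛⬜⬜🚪⬛⬛⬛❓❓
❓❓❓❓⬛⬛⬛⬜⬛⬛⬛❓❓

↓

❓❓❓❓❓❓❓❓❓❓❓❓❓
❓❓❓❓❓❓❓❓❓❓❓❓❓
❓❓❓❓⬛⬛⬛⬜⬛⬛❓❓❓
❓❓❓❓⬛⬛⬜⬜⬜⬜❓❓❓
❓❓❓❓⬛⬛⬜⬜⬛⬛❓❓❓
❓❓❓❓⬛⬛⬜⬜⬛⬛❓❓❓
❓❓❓❓⬛⬛🔴⬜⬛⬛❓❓❓
❓❓❓❓⬛⬜⬜🚪⬛⬛⬛❓❓
❓❓❓❓⬛⬜⬜⬜⬛⬛⬛❓❓
❓❓❓❓⬛⬜⬜⬜⬜⬜⬜❓❓
❓❓❓❓⬛⬜⬜🚪⬛⬛⬛❓❓
❓❓❓❓⬛⬛⬛⬜⬛⬛⬛❓❓
❓❓❓❓⬛⬛⬛⬜⬛⬛❓❓❓

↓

❓❓❓❓❓❓❓❓❓❓❓❓❓
❓❓❓❓⬛⬛⬛⬜⬛⬛❓❓❓
❓❓❓❓⬛⬛⬜⬜⬜⬜❓❓❓
❓❓❓❓⬛⬛⬜⬜⬛⬛❓❓❓
❓❓❓❓⬛⬛⬜⬜⬛⬛❓❓❓
❓❓❓❓⬛⬛⬜⬜⬛⬛❓❓❓
❓❓❓❓⬛⬜🔴🚪⬛⬛⬛❓❓
❓❓❓❓⬛⬜⬜⬜⬛⬛⬛❓❓
❓❓❓❓⬛⬜⬜⬜⬜⬜⬜❓❓
❓❓❓❓⬛⬜⬜🚪⬛⬛⬛❓❓
❓❓❓❓⬛⬛⬛⬜⬛⬛⬛❓❓
❓❓❓❓⬛⬛⬛⬜⬛⬛❓❓❓
❓❓❓❓❓❓❓❓❓❓❓❓❓

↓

❓❓❓❓⬛⬛⬛⬜⬛⬛❓❓❓
❓❓❓❓⬛⬛⬜⬜⬜⬜❓❓❓
❓❓❓❓⬛⬛⬜⬜⬛⬛❓❓❓
❓❓❓❓⬛⬛⬜⬜⬛⬛❓❓❓
❓❓❓❓⬛⬛⬜⬜⬛⬛❓❓❓
❓❓❓❓⬛⬜⬜🚪⬛⬛⬛❓❓
❓❓❓❓⬛⬜🔴⬜⬛⬛⬛❓❓
❓❓❓❓⬛⬜⬜⬜⬜⬜⬜❓❓
❓❓❓❓⬛⬜⬜🚪⬛⬛⬛❓❓
❓❓❓❓⬛⬛⬛⬜⬛⬛⬛❓❓
❓❓❓❓⬛⬛⬛⬜⬛⬛❓❓❓
❓❓❓❓❓❓❓❓❓❓❓❓❓
❓❓❓❓❓❓❓❓❓❓❓❓❓

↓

❓❓❓❓⬛⬛⬜⬜⬜⬜❓❓❓
❓❓❓❓⬛⬛⬜⬜⬛⬛❓❓❓
❓❓❓❓⬛⬛⬜⬜⬛⬛❓❓❓
❓❓❓❓⬛⬛⬜⬜⬛⬛❓❓❓
❓❓❓❓⬛⬜⬜🚪⬛⬛⬛❓❓
❓❓❓❓⬛⬜⬜⬜⬛⬛⬛❓❓
❓❓❓❓⬛⬜🔴⬜⬜⬜⬜❓❓
❓❓❓❓⬛⬜⬜🚪⬛⬛⬛❓❓
❓❓❓❓⬛⬛⬛⬜⬛⬛⬛❓❓
❓❓❓❓⬛⬛⬛⬜⬛⬛❓❓❓
❓❓❓❓❓❓❓❓❓❓❓❓❓
❓❓❓❓❓❓❓❓❓❓❓❓❓
❓❓❓❓❓❓❓❓❓❓❓❓❓

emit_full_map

⬛⬛⬛⬜⬛⬛❓
⬛⬛⬜⬜⬜⬜❓
⬛⬛⬜⬜⬛⬛❓
⬛⬛⬜⬜⬛⬛❓
⬛⬛⬜⬜⬛⬛❓
⬛⬜⬜🚪⬛⬛⬛
⬛⬜⬜⬜⬛⬛⬛
⬛⬜🔴⬜⬜⬜⬜
⬛⬜⬜🚪⬛⬛⬛
⬛⬛⬛⬜⬛⬛⬛
⬛⬛⬛⬜⬛⬛❓

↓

❓❓❓❓⬛⬛⬜⬜⬛⬛❓❓❓
❓❓❓❓⬛⬛⬜⬜⬛⬛❓❓❓
❓❓❓❓⬛⬛⬜⬜⬛⬛❓❓❓
❓❓❓❓⬛⬜⬜🚪⬛⬛⬛❓❓
❓❓❓❓⬛⬜⬜⬜⬛⬛⬛❓❓
❓❓❓❓⬛⬜⬜⬜⬜⬜⬜❓❓
❓❓❓❓⬛⬜🔴🚪⬛⬛⬛❓❓
❓❓❓❓⬛⬛⬛⬜⬛⬛⬛❓❓
❓❓❓❓⬛⬛⬛⬜⬛⬛❓❓❓
❓❓❓❓❓❓❓❓❓❓❓❓❓
❓❓❓❓❓❓❓❓❓❓❓❓❓
❓❓❓❓❓❓❓❓❓❓❓❓❓
❓❓❓❓❓❓❓❓❓❓❓❓❓

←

❓❓❓❓❓⬛⬛⬜⬜⬛⬛❓❓
❓❓❓❓❓⬛⬛⬜⬜⬛⬛❓❓
❓❓❓❓❓⬛⬛⬜⬜⬛⬛❓❓
❓❓❓❓❓⬛⬜⬜🚪⬛⬛⬛❓
❓❓❓❓⬛⬛⬜⬜⬜⬛⬛⬛❓
❓❓❓❓⬛⬛⬜⬜⬜⬜⬜⬜❓
❓❓❓❓⬛⬛🔴⬜🚪⬛⬛⬛❓
❓❓❓❓⬛⬛⬛⬛⬜⬛⬛⬛❓
❓❓❓❓⬛⬛⬛⬛⬜⬛⬛❓❓
❓❓❓❓❓❓❓❓❓❓❓❓❓
❓❓❓❓❓❓❓❓❓❓❓❓❓
❓❓❓❓❓❓❓❓❓❓❓❓❓
❓❓❓❓❓❓❓❓❓❓❓❓❓

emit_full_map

❓⬛⬛⬛⬜⬛⬛❓
❓⬛⬛⬜⬜⬜⬜❓
❓⬛⬛⬜⬜⬛⬛❓
❓⬛⬛⬜⬜⬛⬛❓
❓⬛⬛⬜⬜⬛⬛❓
❓⬛⬜⬜🚪⬛⬛⬛
⬛⬛⬜⬜⬜⬛⬛⬛
⬛⬛⬜⬜⬜⬜⬜⬜
⬛⬛🔴⬜🚪⬛⬛⬛
⬛⬛⬛⬛⬜⬛⬛⬛
⬛⬛⬛⬛⬜⬛⬛❓


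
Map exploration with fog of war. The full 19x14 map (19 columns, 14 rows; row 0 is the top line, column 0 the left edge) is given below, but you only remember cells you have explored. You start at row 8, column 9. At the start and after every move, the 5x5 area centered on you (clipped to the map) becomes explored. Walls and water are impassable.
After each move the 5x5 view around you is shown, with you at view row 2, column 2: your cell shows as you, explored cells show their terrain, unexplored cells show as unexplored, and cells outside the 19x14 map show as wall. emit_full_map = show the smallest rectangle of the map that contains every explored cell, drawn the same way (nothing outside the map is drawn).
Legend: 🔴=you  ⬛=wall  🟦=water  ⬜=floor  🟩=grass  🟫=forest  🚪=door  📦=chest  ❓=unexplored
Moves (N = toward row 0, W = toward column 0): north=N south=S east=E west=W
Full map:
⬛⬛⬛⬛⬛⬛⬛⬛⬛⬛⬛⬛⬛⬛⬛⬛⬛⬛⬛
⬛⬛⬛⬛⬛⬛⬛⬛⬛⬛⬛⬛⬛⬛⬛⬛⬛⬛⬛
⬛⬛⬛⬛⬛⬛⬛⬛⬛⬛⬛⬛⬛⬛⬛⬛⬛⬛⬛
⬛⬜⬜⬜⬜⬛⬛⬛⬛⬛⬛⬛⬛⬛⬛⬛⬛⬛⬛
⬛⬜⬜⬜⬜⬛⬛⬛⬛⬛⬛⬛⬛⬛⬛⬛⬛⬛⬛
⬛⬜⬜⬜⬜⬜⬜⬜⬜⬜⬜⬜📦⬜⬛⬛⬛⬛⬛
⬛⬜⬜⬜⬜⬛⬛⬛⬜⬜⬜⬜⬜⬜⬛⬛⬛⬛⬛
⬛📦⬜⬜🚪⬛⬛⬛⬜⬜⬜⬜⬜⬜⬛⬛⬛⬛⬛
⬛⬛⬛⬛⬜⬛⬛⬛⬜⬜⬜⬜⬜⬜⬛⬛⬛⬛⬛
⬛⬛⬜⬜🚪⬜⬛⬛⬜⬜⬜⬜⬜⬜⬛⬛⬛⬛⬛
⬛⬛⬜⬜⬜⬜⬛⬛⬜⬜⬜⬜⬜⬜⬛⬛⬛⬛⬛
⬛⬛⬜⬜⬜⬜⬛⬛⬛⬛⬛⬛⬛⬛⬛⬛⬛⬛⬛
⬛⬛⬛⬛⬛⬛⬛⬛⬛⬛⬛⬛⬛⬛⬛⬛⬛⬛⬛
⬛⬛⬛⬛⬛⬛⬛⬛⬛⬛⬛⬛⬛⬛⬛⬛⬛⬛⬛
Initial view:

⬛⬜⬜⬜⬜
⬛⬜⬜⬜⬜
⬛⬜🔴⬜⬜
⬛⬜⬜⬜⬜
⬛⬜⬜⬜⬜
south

⬛⬜⬜⬜⬜
⬛⬜⬜⬜⬜
⬛⬜🔴⬜⬜
⬛⬜⬜⬜⬜
⬛⬛⬛⬛⬛

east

⬜⬜⬜⬜⬜
⬜⬜⬜⬜⬜
⬜⬜🔴⬜⬜
⬜⬜⬜⬜⬜
⬛⬛⬛⬛⬛

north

⬜⬜⬜⬜⬜
⬜⬜⬜⬜⬜
⬜⬜🔴⬜⬜
⬜⬜⬜⬜⬜
⬜⬜⬜⬜⬜

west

⬛⬜⬜⬜⬜
⬛⬜⬜⬜⬜
⬛⬜🔴⬜⬜
⬛⬜⬜⬜⬜
⬛⬜⬜⬜⬜

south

⬛⬜⬜⬜⬜
⬛⬜⬜⬜⬜
⬛⬜🔴⬜⬜
⬛⬜⬜⬜⬜
⬛⬛⬛⬛⬛

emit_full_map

⬛⬜⬜⬜⬜⬜
⬛⬜⬜⬜⬜⬜
⬛⬜⬜⬜⬜⬜
⬛⬜🔴⬜⬜⬜
⬛⬜⬜⬜⬜⬜
⬛⬛⬛⬛⬛⬛

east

⬜⬜⬜⬜⬜
⬜⬜⬜⬜⬜
⬜⬜🔴⬜⬜
⬜⬜⬜⬜⬜
⬛⬛⬛⬛⬛

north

⬜⬜⬜⬜⬜
⬜⬜⬜⬜⬜
⬜⬜🔴⬜⬜
⬜⬜⬜⬜⬜
⬜⬜⬜⬜⬜


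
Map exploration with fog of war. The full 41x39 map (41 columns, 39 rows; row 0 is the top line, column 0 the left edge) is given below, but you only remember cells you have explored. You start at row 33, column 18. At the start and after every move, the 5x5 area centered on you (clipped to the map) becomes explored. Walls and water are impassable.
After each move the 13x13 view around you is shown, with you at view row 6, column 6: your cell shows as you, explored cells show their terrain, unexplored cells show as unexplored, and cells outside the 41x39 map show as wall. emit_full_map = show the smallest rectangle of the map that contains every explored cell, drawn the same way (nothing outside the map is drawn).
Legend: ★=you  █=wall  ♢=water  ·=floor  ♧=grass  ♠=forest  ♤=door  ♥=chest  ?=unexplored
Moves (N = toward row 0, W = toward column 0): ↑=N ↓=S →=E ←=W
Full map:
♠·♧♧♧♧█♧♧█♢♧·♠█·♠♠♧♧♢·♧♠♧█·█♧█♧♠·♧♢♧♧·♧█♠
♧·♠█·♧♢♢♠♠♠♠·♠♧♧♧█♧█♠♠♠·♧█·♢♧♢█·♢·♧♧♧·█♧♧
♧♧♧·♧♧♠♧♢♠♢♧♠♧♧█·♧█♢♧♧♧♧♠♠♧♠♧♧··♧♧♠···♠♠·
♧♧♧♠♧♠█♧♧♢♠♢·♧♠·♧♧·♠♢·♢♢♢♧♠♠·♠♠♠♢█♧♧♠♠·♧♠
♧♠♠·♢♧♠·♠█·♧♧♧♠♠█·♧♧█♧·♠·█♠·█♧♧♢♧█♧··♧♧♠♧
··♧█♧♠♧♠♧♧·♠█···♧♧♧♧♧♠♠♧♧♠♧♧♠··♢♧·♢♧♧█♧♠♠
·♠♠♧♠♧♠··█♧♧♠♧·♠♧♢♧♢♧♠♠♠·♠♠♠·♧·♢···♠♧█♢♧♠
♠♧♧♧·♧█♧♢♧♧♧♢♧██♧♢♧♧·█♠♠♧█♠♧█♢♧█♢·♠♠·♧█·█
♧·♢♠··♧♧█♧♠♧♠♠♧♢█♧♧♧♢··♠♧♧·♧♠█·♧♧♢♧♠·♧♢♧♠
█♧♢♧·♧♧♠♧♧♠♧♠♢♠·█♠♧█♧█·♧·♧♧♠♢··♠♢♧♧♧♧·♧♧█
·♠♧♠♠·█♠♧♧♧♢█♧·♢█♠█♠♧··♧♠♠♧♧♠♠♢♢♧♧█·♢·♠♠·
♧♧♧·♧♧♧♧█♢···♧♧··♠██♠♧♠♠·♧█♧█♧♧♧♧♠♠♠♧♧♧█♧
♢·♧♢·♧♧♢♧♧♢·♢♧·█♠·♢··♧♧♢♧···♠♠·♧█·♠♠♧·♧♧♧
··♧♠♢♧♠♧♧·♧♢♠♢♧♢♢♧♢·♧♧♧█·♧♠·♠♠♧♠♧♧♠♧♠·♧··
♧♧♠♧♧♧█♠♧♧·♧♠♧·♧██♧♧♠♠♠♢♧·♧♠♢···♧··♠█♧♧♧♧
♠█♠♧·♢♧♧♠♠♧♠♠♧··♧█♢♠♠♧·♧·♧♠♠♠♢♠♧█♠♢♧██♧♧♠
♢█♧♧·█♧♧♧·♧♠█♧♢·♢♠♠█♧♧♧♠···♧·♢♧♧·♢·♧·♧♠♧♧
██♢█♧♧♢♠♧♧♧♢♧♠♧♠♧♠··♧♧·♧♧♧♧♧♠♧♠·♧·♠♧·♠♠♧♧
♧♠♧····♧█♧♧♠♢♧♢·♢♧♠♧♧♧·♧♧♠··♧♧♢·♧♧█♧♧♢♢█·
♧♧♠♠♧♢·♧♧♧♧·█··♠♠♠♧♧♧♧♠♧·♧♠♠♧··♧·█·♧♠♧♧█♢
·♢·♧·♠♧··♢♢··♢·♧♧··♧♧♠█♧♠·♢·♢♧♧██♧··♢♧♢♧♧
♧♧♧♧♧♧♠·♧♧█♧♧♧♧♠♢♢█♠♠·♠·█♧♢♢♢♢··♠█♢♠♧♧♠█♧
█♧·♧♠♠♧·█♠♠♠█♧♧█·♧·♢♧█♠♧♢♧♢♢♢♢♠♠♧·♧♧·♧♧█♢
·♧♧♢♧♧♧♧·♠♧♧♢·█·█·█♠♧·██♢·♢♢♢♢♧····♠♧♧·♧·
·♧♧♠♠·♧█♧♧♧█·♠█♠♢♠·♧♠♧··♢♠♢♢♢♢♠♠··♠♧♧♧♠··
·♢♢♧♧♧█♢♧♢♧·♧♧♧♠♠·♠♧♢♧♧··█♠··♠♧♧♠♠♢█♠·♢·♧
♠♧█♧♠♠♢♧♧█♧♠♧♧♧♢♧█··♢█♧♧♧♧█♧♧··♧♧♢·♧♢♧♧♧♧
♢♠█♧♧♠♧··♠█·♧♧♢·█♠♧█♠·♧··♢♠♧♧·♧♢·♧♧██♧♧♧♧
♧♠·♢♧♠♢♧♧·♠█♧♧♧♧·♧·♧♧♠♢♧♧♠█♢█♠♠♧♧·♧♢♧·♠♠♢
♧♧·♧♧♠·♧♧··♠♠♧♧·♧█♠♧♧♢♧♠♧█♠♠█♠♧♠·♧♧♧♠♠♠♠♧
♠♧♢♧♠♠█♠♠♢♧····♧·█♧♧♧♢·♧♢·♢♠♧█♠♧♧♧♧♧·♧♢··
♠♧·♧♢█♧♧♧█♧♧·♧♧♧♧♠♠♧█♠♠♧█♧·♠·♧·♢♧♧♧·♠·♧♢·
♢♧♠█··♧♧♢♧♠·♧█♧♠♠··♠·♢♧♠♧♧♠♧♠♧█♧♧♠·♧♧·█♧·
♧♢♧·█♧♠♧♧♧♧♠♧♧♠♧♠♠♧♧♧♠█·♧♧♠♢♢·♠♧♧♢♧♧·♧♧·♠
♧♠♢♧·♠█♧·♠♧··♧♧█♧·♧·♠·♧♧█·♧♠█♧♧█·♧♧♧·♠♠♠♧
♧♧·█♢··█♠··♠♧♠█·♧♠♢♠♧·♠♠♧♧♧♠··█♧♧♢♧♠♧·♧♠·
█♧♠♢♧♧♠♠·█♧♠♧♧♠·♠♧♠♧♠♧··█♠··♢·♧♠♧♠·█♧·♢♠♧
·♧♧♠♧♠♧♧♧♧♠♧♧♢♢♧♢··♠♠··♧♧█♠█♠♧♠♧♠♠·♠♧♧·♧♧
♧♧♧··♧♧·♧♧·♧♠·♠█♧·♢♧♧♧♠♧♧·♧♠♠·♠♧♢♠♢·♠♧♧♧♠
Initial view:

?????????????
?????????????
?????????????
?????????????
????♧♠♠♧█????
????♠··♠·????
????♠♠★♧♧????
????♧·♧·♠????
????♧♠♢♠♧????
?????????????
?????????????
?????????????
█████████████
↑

?????????????
?????????????
?????????????
?????????????
????·█♧♧♧????
????♧♠♠♧█????
????♠·★♠·????
????♠♠♧♧♧????
????♧·♧·♠????
????♧♠♢♠♧????
?????????????
?????????????
?????????????

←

?????????????
?????????????
?????????????
?????????????
????♧·█♧♧♧???
????♧♧♠♠♧█???
????♠♠★·♠·???
????♧♠♠♧♧♧???
????█♧·♧·♠???
?????♧♠♢♠♧???
?????????????
?????????????
?????????????

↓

?????????????
?????????????
?????????????
????♧·█♧♧♧???
????♧♧♠♠♧█???
????♠♠··♠·???
????♧♠★♧♧♧???
????█♧·♧·♠???
????·♧♠♢♠♧???
?????????????
?????????????
?????????????
█████████████

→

?????????????
?????????????
?????????????
???♧·█♧♧♧????
???♧♧♠♠♧█????
???♠♠··♠·????
???♧♠♠★♧♧????
???█♧·♧·♠????
???·♧♠♢♠♧????
?????????????
?????????????
?????????????
█████████████

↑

?????????????
?????????????
?????????????
?????????????
???♧·█♧♧♧????
???♧♧♠♠♧█????
???♠♠·★♠·????
???♧♠♠♧♧♧????
???█♧·♧·♠????
???·♧♠♢♠♧????
?????????????
?????????????
?????????????

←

?????????????
?????????????
?????????????
?????????????
????♧·█♧♧♧???
????♧♧♠♠♧█???
????♠♠★·♠·???
????♧♠♠♧♧♧???
????█♧·♧·♠???
????·♧♠♢♠♧???
?????????????
?????????????
?????????????

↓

?????????????
?????????????
?????????????
????♧·█♧♧♧???
????♧♧♠♠♧█???
????♠♠··♠·???
????♧♠★♧♧♧???
????█♧·♧·♠???
????·♧♠♢♠♧???
?????????????
?????????????
?????????????
█████████████

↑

?????????????
?????????????
?????????????
?????????????
????♧·█♧♧♧???
????♧♧♠♠♧█???
????♠♠★·♠·???
????♧♠♠♧♧♧???
????█♧·♧·♠???
????·♧♠♢♠♧???
?????????????
?????????????
?????????????


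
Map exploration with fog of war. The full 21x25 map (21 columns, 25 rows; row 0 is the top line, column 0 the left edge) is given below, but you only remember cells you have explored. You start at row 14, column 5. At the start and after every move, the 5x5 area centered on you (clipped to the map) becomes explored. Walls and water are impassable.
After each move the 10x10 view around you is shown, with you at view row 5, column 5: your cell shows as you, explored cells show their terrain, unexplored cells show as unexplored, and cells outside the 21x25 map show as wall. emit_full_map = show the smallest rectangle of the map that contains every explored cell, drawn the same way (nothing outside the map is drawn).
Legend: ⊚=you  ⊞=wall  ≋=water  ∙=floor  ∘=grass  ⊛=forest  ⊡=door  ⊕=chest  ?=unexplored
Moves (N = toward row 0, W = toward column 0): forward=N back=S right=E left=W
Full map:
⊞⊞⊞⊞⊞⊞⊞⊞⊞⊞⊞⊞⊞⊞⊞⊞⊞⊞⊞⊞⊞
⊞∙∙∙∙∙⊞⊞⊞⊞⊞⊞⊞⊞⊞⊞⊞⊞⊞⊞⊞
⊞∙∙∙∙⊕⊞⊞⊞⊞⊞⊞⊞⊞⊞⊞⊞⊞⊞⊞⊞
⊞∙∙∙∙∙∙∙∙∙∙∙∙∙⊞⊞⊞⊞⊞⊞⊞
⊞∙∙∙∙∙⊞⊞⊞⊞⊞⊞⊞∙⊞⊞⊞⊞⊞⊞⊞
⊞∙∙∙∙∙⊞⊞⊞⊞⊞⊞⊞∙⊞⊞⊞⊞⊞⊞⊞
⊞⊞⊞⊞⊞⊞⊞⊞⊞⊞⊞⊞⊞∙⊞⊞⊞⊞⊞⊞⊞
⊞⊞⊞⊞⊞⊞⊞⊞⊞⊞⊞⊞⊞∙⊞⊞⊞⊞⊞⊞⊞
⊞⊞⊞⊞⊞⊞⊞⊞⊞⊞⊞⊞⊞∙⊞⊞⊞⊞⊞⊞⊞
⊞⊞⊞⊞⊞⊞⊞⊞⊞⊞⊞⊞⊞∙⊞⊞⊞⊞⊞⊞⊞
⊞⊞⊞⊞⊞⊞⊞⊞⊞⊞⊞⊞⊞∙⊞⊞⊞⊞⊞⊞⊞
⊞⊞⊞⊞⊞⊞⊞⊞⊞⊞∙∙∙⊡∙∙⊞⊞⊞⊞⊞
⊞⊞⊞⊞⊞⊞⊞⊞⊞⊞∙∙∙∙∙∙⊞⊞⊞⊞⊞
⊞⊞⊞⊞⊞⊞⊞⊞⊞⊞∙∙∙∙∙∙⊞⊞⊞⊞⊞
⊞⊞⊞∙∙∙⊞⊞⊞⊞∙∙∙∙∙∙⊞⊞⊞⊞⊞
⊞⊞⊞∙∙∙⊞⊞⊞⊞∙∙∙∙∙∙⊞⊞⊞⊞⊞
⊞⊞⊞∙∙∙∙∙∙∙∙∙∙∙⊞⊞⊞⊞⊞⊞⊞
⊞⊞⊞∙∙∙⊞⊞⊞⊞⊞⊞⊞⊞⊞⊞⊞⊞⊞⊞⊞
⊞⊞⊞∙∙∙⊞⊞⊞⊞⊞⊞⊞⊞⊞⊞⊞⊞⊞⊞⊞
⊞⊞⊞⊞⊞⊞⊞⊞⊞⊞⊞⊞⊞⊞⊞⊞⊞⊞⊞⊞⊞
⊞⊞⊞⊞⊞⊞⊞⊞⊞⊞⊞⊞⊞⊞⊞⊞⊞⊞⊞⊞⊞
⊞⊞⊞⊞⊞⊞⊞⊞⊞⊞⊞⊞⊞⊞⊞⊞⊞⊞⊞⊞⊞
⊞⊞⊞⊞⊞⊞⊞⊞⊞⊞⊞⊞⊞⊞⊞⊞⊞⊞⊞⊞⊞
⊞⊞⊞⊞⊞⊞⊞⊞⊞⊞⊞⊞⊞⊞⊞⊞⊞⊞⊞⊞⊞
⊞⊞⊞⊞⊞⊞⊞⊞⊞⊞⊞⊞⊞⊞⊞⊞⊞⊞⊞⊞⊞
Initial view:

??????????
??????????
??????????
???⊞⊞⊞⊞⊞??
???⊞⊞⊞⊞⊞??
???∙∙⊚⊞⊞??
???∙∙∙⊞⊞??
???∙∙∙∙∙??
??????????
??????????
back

??????????
??????????
???⊞⊞⊞⊞⊞??
???⊞⊞⊞⊞⊞??
???∙∙∙⊞⊞??
???∙∙⊚⊞⊞??
???∙∙∙∙∙??
???∙∙∙⊞⊞??
??????????
??????????

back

??????????
???⊞⊞⊞⊞⊞??
???⊞⊞⊞⊞⊞??
???∙∙∙⊞⊞??
???∙∙∙⊞⊞??
???∙∙⊚∙∙??
???∙∙∙⊞⊞??
???∙∙∙⊞⊞??
??????????
??????????

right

??????????
??⊞⊞⊞⊞⊞???
??⊞⊞⊞⊞⊞???
??∙∙∙⊞⊞⊞??
??∙∙∙⊞⊞⊞??
??∙∙∙⊚∙∙??
??∙∙∙⊞⊞⊞??
??∙∙∙⊞⊞⊞??
??????????
??????????

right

??????????
?⊞⊞⊞⊞⊞????
?⊞⊞⊞⊞⊞????
?∙∙∙⊞⊞⊞⊞??
?∙∙∙⊞⊞⊞⊞??
?∙∙∙∙⊚∙∙??
?∙∙∙⊞⊞⊞⊞??
?∙∙∙⊞⊞⊞⊞??
??????????
??????????

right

??????????
⊞⊞⊞⊞⊞?????
⊞⊞⊞⊞⊞?????
∙∙∙⊞⊞⊞⊞∙??
∙∙∙⊞⊞⊞⊞∙??
∙∙∙∙∙⊚∙∙??
∙∙∙⊞⊞⊞⊞⊞??
∙∙∙⊞⊞⊞⊞⊞??
??????????
??????????

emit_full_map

⊞⊞⊞⊞⊞???
⊞⊞⊞⊞⊞???
∙∙∙⊞⊞⊞⊞∙
∙∙∙⊞⊞⊞⊞∙
∙∙∙∙∙⊚∙∙
∙∙∙⊞⊞⊞⊞⊞
∙∙∙⊞⊞⊞⊞⊞

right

??????????
⊞⊞⊞⊞??????
⊞⊞⊞⊞??????
∙∙⊞⊞⊞⊞∙∙??
∙∙⊞⊞⊞⊞∙∙??
∙∙∙∙∙⊚∙∙??
∙∙⊞⊞⊞⊞⊞⊞??
∙∙⊞⊞⊞⊞⊞⊞??
??????????
??????????

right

??????????
⊞⊞⊞???????
⊞⊞⊞???????
∙⊞⊞⊞⊞∙∙∙??
∙⊞⊞⊞⊞∙∙∙??
∙∙∙∙∙⊚∙∙??
∙⊞⊞⊞⊞⊞⊞⊞??
∙⊞⊞⊞⊞⊞⊞⊞??
??????????
??????????

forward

??????????
??????????
⊞⊞⊞???????
⊞⊞⊞⊞⊞∙∙∙??
∙⊞⊞⊞⊞∙∙∙??
∙⊞⊞⊞⊞⊚∙∙??
∙∙∙∙∙∙∙∙??
∙⊞⊞⊞⊞⊞⊞⊞??
∙⊞⊞⊞⊞⊞⊞⊞??
??????????

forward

??????????
??????????
??????????
⊞⊞⊞⊞⊞∙∙∙??
⊞⊞⊞⊞⊞∙∙∙??
∙⊞⊞⊞⊞⊚∙∙??
∙⊞⊞⊞⊞∙∙∙??
∙∙∙∙∙∙∙∙??
∙⊞⊞⊞⊞⊞⊞⊞??
∙⊞⊞⊞⊞⊞⊞⊞??

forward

??????????
??????????
??????????
???⊞⊞∙∙∙??
⊞⊞⊞⊞⊞∙∙∙??
⊞⊞⊞⊞⊞⊚∙∙??
∙⊞⊞⊞⊞∙∙∙??
∙⊞⊞⊞⊞∙∙∙??
∙∙∙∙∙∙∙∙??
∙⊞⊞⊞⊞⊞⊞⊞??

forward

??????????
??????????
??????????
???⊞⊞⊞⊞⊞??
???⊞⊞∙∙∙??
⊞⊞⊞⊞⊞⊚∙∙??
⊞⊞⊞⊞⊞∙∙∙??
∙⊞⊞⊞⊞∙∙∙??
∙⊞⊞⊞⊞∙∙∙??
∙∙∙∙∙∙∙∙??

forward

??????????
??????????
??????????
???⊞⊞⊞⊞⊞??
???⊞⊞⊞⊞⊞??
???⊞⊞⊚∙∙??
⊞⊞⊞⊞⊞∙∙∙??
⊞⊞⊞⊞⊞∙∙∙??
∙⊞⊞⊞⊞∙∙∙??
∙⊞⊞⊞⊞∙∙∙??

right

??????????
??????????
??????????
??⊞⊞⊞⊞⊞∙??
??⊞⊞⊞⊞⊞∙??
??⊞⊞∙⊚∙⊡??
⊞⊞⊞⊞∙∙∙∙??
⊞⊞⊞⊞∙∙∙∙??
⊞⊞⊞⊞∙∙∙???
⊞⊞⊞⊞∙∙∙???

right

??????????
??????????
??????????
?⊞⊞⊞⊞⊞∙⊞??
?⊞⊞⊞⊞⊞∙⊞??
?⊞⊞∙∙⊚⊡∙??
⊞⊞⊞∙∙∙∙∙??
⊞⊞⊞∙∙∙∙∙??
⊞⊞⊞∙∙∙????
⊞⊞⊞∙∙∙????

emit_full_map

?????⊞⊞⊞⊞⊞∙⊞
?????⊞⊞⊞⊞⊞∙⊞
?????⊞⊞∙∙⊚⊡∙
⊞⊞⊞⊞⊞⊞⊞∙∙∙∙∙
⊞⊞⊞⊞⊞⊞⊞∙∙∙∙∙
∙∙∙⊞⊞⊞⊞∙∙∙??
∙∙∙⊞⊞⊞⊞∙∙∙??
∙∙∙∙∙∙∙∙∙∙??
∙∙∙⊞⊞⊞⊞⊞⊞⊞??
∙∙∙⊞⊞⊞⊞⊞⊞⊞??

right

??????????
??????????
??????????
⊞⊞⊞⊞⊞∙⊞⊞??
⊞⊞⊞⊞⊞∙⊞⊞??
⊞⊞∙∙∙⊚∙∙??
⊞⊞∙∙∙∙∙∙??
⊞⊞∙∙∙∙∙∙??
⊞⊞∙∙∙?????
⊞⊞∙∙∙?????

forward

??????????
??????????
??????????
???⊞⊞∙⊞⊞??
⊞⊞⊞⊞⊞∙⊞⊞??
⊞⊞⊞⊞⊞⊚⊞⊞??
⊞⊞∙∙∙⊡∙∙??
⊞⊞∙∙∙∙∙∙??
⊞⊞∙∙∙∙∙∙??
⊞⊞∙∙∙?????

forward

??????????
??????????
??????????
???⊞⊞∙⊞⊞??
???⊞⊞∙⊞⊞??
⊞⊞⊞⊞⊞⊚⊞⊞??
⊞⊞⊞⊞⊞∙⊞⊞??
⊞⊞∙∙∙⊡∙∙??
⊞⊞∙∙∙∙∙∙??
⊞⊞∙∙∙∙∙∙??

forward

??????????
??????????
??????????
???⊞⊞∙⊞⊞??
???⊞⊞∙⊞⊞??
???⊞⊞⊚⊞⊞??
⊞⊞⊞⊞⊞∙⊞⊞??
⊞⊞⊞⊞⊞∙⊞⊞??
⊞⊞∙∙∙⊡∙∙??
⊞⊞∙∙∙∙∙∙??

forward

??????????
??????????
??????????
???⊞⊞∙⊞⊞??
???⊞⊞∙⊞⊞??
???⊞⊞⊚⊞⊞??
???⊞⊞∙⊞⊞??
⊞⊞⊞⊞⊞∙⊞⊞??
⊞⊞⊞⊞⊞∙⊞⊞??
⊞⊞∙∙∙⊡∙∙??

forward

??????????
??????????
??????????
???⊞⊞∙⊞⊞??
???⊞⊞∙⊞⊞??
???⊞⊞⊚⊞⊞??
???⊞⊞∙⊞⊞??
???⊞⊞∙⊞⊞??
⊞⊞⊞⊞⊞∙⊞⊞??
⊞⊞⊞⊞⊞∙⊞⊞??

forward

??????????
??????????
??????????
???∙∙∙⊞⊞??
???⊞⊞∙⊞⊞??
???⊞⊞⊚⊞⊞??
???⊞⊞∙⊞⊞??
???⊞⊞∙⊞⊞??
???⊞⊞∙⊞⊞??
⊞⊞⊞⊞⊞∙⊞⊞??

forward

⊞⊞⊞⊞⊞⊞⊞⊞⊞⊞
??????????
??????????
???⊞⊞⊞⊞⊞??
???∙∙∙⊞⊞??
???⊞⊞⊚⊞⊞??
???⊞⊞∙⊞⊞??
???⊞⊞∙⊞⊞??
???⊞⊞∙⊞⊞??
???⊞⊞∙⊞⊞??

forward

⊞⊞⊞⊞⊞⊞⊞⊞⊞⊞
⊞⊞⊞⊞⊞⊞⊞⊞⊞⊞
??????????
???⊞⊞⊞⊞⊞??
???⊞⊞⊞⊞⊞??
???∙∙⊚⊞⊞??
???⊞⊞∙⊞⊞??
???⊞⊞∙⊞⊞??
???⊞⊞∙⊞⊞??
???⊞⊞∙⊞⊞??

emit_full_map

????????⊞⊞⊞⊞⊞
????????⊞⊞⊞⊞⊞
????????∙∙⊚⊞⊞
????????⊞⊞∙⊞⊞
????????⊞⊞∙⊞⊞
????????⊞⊞∙⊞⊞
????????⊞⊞∙⊞⊞
????????⊞⊞∙⊞⊞
?????⊞⊞⊞⊞⊞∙⊞⊞
?????⊞⊞⊞⊞⊞∙⊞⊞
?????⊞⊞∙∙∙⊡∙∙
⊞⊞⊞⊞⊞⊞⊞∙∙∙∙∙∙
⊞⊞⊞⊞⊞⊞⊞∙∙∙∙∙∙
∙∙∙⊞⊞⊞⊞∙∙∙???
∙∙∙⊞⊞⊞⊞∙∙∙???
∙∙∙∙∙∙∙∙∙∙???
∙∙∙⊞⊞⊞⊞⊞⊞⊞???
∙∙∙⊞⊞⊞⊞⊞⊞⊞???

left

⊞⊞⊞⊞⊞⊞⊞⊞⊞⊞
⊞⊞⊞⊞⊞⊞⊞⊞⊞⊞
??????????
???⊞⊞⊞⊞⊞⊞?
???⊞⊞⊞⊞⊞⊞?
???∙∙⊚∙⊞⊞?
???⊞⊞⊞∙⊞⊞?
???⊞⊞⊞∙⊞⊞?
????⊞⊞∙⊞⊞?
????⊞⊞∙⊞⊞?

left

⊞⊞⊞⊞⊞⊞⊞⊞⊞⊞
⊞⊞⊞⊞⊞⊞⊞⊞⊞⊞
??????????
???⊞⊞⊞⊞⊞⊞⊞
???⊞⊞⊞⊞⊞⊞⊞
???∙∙⊚∙∙⊞⊞
???⊞⊞⊞⊞∙⊞⊞
???⊞⊞⊞⊞∙⊞⊞
?????⊞⊞∙⊞⊞
?????⊞⊞∙⊞⊞

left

⊞⊞⊞⊞⊞⊞⊞⊞⊞⊞
⊞⊞⊞⊞⊞⊞⊞⊞⊞⊞
??????????
???⊞⊞⊞⊞⊞⊞⊞
???⊞⊞⊞⊞⊞⊞⊞
???∙∙⊚∙∙∙⊞
???⊞⊞⊞⊞⊞∙⊞
???⊞⊞⊞⊞⊞∙⊞
??????⊞⊞∙⊞
??????⊞⊞∙⊞

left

⊞⊞⊞⊞⊞⊞⊞⊞⊞⊞
⊞⊞⊞⊞⊞⊞⊞⊞⊞⊞
??????????
???⊞⊞⊞⊞⊞⊞⊞
???⊞⊞⊞⊞⊞⊞⊞
???∙∙⊚∙∙∙∙
???⊞⊞⊞⊞⊞⊞∙
???⊞⊞⊞⊞⊞⊞∙
???????⊞⊞∙
???????⊞⊞∙

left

⊞⊞⊞⊞⊞⊞⊞⊞⊞⊞
⊞⊞⊞⊞⊞⊞⊞⊞⊞⊞
??????????
???⊞⊞⊞⊞⊞⊞⊞
???⊞⊞⊞⊞⊞⊞⊞
???∙∙⊚∙∙∙∙
???⊞⊞⊞⊞⊞⊞⊞
???⊞⊞⊞⊞⊞⊞⊞
????????⊞⊞
????????⊞⊞

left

⊞⊞⊞⊞⊞⊞⊞⊞⊞⊞
⊞⊞⊞⊞⊞⊞⊞⊞⊞⊞
??????????
???∙⊞⊞⊞⊞⊞⊞
???⊕⊞⊞⊞⊞⊞⊞
???∙∙⊚∙∙∙∙
???∙⊞⊞⊞⊞⊞⊞
???∙⊞⊞⊞⊞⊞⊞
?????????⊞
?????????⊞

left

⊞⊞⊞⊞⊞⊞⊞⊞⊞⊞
⊞⊞⊞⊞⊞⊞⊞⊞⊞⊞
??????????
???∙∙⊞⊞⊞⊞⊞
???∙⊕⊞⊞⊞⊞⊞
???∙∙⊚∙∙∙∙
???∙∙⊞⊞⊞⊞⊞
???∙∙⊞⊞⊞⊞⊞
??????????
??????????

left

⊞⊞⊞⊞⊞⊞⊞⊞⊞⊞
⊞⊞⊞⊞⊞⊞⊞⊞⊞⊞
??????????
???∙∙∙⊞⊞⊞⊞
???∙∙⊕⊞⊞⊞⊞
???∙∙⊚∙∙∙∙
???∙∙∙⊞⊞⊞⊞
???∙∙∙⊞⊞⊞⊞
??????????
??????????

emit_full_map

∙∙∙⊞⊞⊞⊞⊞⊞⊞⊞⊞⊞
∙∙⊕⊞⊞⊞⊞⊞⊞⊞⊞⊞⊞
∙∙⊚∙∙∙∙∙∙∙∙⊞⊞
∙∙∙⊞⊞⊞⊞⊞⊞⊞∙⊞⊞
∙∙∙⊞⊞⊞⊞⊞⊞⊞∙⊞⊞
????????⊞⊞∙⊞⊞
????????⊞⊞∙⊞⊞
????????⊞⊞∙⊞⊞
?????⊞⊞⊞⊞⊞∙⊞⊞
?????⊞⊞⊞⊞⊞∙⊞⊞
?????⊞⊞∙∙∙⊡∙∙
⊞⊞⊞⊞⊞⊞⊞∙∙∙∙∙∙
⊞⊞⊞⊞⊞⊞⊞∙∙∙∙∙∙
∙∙∙⊞⊞⊞⊞∙∙∙???
∙∙∙⊞⊞⊞⊞∙∙∙???
∙∙∙∙∙∙∙∙∙∙???
∙∙∙⊞⊞⊞⊞⊞⊞⊞???
∙∙∙⊞⊞⊞⊞⊞⊞⊞???

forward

⊞⊞⊞⊞⊞⊞⊞⊞⊞⊞
⊞⊞⊞⊞⊞⊞⊞⊞⊞⊞
⊞⊞⊞⊞⊞⊞⊞⊞⊞⊞
???⊞⊞⊞⊞⊞??
???∙∙∙⊞⊞⊞⊞
???∙∙⊚⊞⊞⊞⊞
???∙∙∙∙∙∙∙
???∙∙∙⊞⊞⊞⊞
???∙∙∙⊞⊞⊞⊞
??????????

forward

⊞⊞⊞⊞⊞⊞⊞⊞⊞⊞
⊞⊞⊞⊞⊞⊞⊞⊞⊞⊞
⊞⊞⊞⊞⊞⊞⊞⊞⊞⊞
⊞⊞⊞⊞⊞⊞⊞⊞⊞⊞
???⊞⊞⊞⊞⊞??
???∙∙⊚⊞⊞⊞⊞
???∙∙⊕⊞⊞⊞⊞
???∙∙∙∙∙∙∙
???∙∙∙⊞⊞⊞⊞
???∙∙∙⊞⊞⊞⊞

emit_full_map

⊞⊞⊞⊞⊞????????
∙∙⊚⊞⊞⊞⊞⊞⊞⊞⊞⊞⊞
∙∙⊕⊞⊞⊞⊞⊞⊞⊞⊞⊞⊞
∙∙∙∙∙∙∙∙∙∙∙⊞⊞
∙∙∙⊞⊞⊞⊞⊞⊞⊞∙⊞⊞
∙∙∙⊞⊞⊞⊞⊞⊞⊞∙⊞⊞
????????⊞⊞∙⊞⊞
????????⊞⊞∙⊞⊞
????????⊞⊞∙⊞⊞
?????⊞⊞⊞⊞⊞∙⊞⊞
?????⊞⊞⊞⊞⊞∙⊞⊞
?????⊞⊞∙∙∙⊡∙∙
⊞⊞⊞⊞⊞⊞⊞∙∙∙∙∙∙
⊞⊞⊞⊞⊞⊞⊞∙∙∙∙∙∙
∙∙∙⊞⊞⊞⊞∙∙∙???
∙∙∙⊞⊞⊞⊞∙∙∙???
∙∙∙∙∙∙∙∙∙∙???
∙∙∙⊞⊞⊞⊞⊞⊞⊞???
∙∙∙⊞⊞⊞⊞⊞⊞⊞???
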